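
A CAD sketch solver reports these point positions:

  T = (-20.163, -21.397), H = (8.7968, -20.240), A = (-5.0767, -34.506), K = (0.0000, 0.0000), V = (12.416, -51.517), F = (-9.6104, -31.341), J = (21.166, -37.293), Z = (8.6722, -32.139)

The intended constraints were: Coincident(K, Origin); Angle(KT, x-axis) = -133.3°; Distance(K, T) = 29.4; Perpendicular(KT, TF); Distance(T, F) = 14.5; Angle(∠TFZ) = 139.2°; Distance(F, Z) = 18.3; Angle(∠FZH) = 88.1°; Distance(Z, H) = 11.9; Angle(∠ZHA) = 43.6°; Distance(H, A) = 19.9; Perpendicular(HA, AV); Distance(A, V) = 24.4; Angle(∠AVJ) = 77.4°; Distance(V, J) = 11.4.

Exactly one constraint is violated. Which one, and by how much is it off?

Distance(V, J) = 11.4 — off by 5.30.

K = (0.00, 0.00) ✓; KT at -133.3° ✓; |KT| = 29.40 ✓; ∠(KT, TF) = 90.00° ✓; |TF| = 14.50 ✓; ∠TFZ = 139.2° ✓; |FZ| = 18.30 ✓; ∠FZH = 88.10° ✓; |ZH| = 11.90 ✓; ∠ZHA = 43.60° ✓; |HA| = 19.90 ✓; ∠(HA, AV) = 90.00° ✓; |AV| = 24.40 ✓; ∠AVJ = 77.40° ✓; |VJ| = 16.70 ✗.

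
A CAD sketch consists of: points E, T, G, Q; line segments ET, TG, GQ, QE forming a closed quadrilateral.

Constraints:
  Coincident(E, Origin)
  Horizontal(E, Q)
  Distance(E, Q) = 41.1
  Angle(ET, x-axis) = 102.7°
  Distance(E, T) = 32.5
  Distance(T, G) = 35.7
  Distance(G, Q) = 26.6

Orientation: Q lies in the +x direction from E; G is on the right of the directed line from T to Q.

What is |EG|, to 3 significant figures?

15.1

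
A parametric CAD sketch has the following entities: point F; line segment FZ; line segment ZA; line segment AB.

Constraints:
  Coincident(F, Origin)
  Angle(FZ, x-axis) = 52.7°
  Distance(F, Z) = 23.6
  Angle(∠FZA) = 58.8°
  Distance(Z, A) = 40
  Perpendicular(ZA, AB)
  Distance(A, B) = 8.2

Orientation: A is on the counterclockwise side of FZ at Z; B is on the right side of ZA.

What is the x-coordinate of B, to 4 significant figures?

-24.60

F is at the origin; FZ runs at 52.7° with length 23.6, so Z = 23.6·(cos 52.7°, sin 52.7°) = (14.30, 18.77). ∠FZA = 58.8°, so ZA runs at 52.7° + (180° − 58.8°) = 173.9° from the x-axis; with |ZA| = 40.0, A = Z + 40.0·(cos 173.9°, sin 173.9°) = (-25.47, 23.02). The perpendicularity gives AB at right angles to ZA; with |AB| = 8.2 on the right of ZA, B = A + 8.2·(0.1063, 0.9943) = (-24.60, 31.18). So B.x = -24.60.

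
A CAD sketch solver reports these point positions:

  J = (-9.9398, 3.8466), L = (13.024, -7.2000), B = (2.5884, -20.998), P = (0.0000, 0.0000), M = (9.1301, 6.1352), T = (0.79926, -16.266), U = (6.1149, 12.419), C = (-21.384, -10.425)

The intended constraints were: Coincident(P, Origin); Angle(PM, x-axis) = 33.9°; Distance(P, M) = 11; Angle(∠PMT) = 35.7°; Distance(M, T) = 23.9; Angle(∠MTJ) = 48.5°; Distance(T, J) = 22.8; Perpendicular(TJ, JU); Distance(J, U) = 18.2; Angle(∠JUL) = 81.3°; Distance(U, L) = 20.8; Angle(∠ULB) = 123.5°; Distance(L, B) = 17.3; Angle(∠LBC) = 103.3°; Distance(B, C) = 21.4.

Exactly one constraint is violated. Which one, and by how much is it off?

Distance(B, C) = 21.4 — off by 4.80.

P = (0.00, 0.00) ✓; PM at 33.90° ✓; |PM| = 11.00 ✓; ∠PMT = 35.70° ✓; |MT| = 23.90 ✓; ∠MTJ = 48.50° ✓; |TJ| = 22.80 ✓; ∠(TJ, JU) = 90.00° ✓; |JU| = 18.20 ✓; ∠JUL = 81.30° ✓; |UL| = 20.80 ✓; ∠ULB = 123.5° ✓; |LB| = 17.30 ✓; ∠LBC = 103.3° ✓; |BC| = 26.20 ✗.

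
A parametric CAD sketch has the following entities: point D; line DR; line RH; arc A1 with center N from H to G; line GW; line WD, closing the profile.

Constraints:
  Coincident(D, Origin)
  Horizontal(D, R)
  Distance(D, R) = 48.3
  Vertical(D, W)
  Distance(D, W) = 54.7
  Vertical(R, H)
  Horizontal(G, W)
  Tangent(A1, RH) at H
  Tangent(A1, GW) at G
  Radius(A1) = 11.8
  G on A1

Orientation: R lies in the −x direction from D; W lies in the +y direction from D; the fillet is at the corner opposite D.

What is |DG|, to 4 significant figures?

65.76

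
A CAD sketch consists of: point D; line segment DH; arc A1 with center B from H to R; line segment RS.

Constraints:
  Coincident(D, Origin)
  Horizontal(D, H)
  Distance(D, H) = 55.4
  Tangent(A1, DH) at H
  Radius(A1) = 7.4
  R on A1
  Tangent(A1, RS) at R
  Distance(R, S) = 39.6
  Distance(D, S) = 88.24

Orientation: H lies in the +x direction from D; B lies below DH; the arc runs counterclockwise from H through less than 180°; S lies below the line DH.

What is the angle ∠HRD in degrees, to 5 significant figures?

98.122°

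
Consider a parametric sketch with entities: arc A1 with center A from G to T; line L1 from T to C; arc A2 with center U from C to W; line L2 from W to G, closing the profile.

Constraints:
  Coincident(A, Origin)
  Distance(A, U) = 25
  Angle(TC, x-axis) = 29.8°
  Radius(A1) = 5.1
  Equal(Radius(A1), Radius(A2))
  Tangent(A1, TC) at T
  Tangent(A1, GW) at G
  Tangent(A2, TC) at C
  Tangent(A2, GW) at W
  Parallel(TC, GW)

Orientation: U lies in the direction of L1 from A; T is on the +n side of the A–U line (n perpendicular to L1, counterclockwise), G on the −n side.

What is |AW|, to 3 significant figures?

25.5

The slot axis is L1's direction at 29.8°, so u = (cos 29.8°, sin 29.8°) = (0.868, 0.497) and n = (−sin 29.8°, cos 29.8°) = (-0.497, 0.868). A is at the origin and U lies 25.0 along u from A, so U = 25.0·u = (21.7, 12.4). Tangency of A1 to both parallel lines with radius 5.1 puts T and G at A ± 5.1·n: T = (-2.53, 4.43), G = (2.53, -4.43). Equal radii place C and W the same way about U: C = U + 5.1·n = (19.2, 16.8), W = U − 5.1·n = (24.2, 8.00). Then |AW| = |W − A| = 25.5.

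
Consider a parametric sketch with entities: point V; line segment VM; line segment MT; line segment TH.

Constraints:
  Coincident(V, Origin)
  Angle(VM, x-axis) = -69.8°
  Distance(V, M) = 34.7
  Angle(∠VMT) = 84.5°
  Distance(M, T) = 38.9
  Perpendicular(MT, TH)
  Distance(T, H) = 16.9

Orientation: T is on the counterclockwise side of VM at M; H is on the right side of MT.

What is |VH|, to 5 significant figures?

62.543

V is at the origin; VM runs at -69.8° with length 34.7, so M = 34.7·(cos -69.8°, sin -69.8°) = (11.982, -32.566). ∠VMT = 84.5°, so MT runs at -69.8° + (180° − 84.5°) = 25.700° from the x-axis; with |MT| = 38.9, T = M + 38.9·(cos 25.700°, sin 25.700°) = (47.034, -15.696). MT ⟂ TH; with |TH| = 16.9 on the right of MT, H = T + 16.9·(0.43366, -0.90108) = (54.363, -30.925). Then |VH| = |H − V| = 62.543.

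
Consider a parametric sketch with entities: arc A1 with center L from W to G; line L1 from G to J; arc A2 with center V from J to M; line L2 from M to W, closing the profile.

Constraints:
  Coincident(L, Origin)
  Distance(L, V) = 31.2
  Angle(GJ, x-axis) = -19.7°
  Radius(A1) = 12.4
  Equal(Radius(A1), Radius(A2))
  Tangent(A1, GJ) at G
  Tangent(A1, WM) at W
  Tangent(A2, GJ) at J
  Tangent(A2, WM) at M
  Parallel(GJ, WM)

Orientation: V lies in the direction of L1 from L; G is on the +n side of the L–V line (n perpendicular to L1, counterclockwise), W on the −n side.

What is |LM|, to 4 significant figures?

33.57

The slot axis is L1's direction at -19.7°, so u = (cos -19.7°, sin -19.7°) = (0.9415, -0.3371) and n = (−sin -19.7°, cos -19.7°) = (0.3371, 0.9415). L is at the origin and V lies 31.2 along u from L, so V = 31.2·u = (29.37, -10.52). Tangency of A1 to both parallel lines with radius 12.4 puts G and W at L ± 12.4·n: G = (4.180, 11.67), W = (-4.180, -11.67). Equal radii place J and M the same way about V: J = V + 12.4·n = (33.55, 1.157), M = V − 12.4·n = (25.19, -22.19). Then |LM| = |M − L| = 33.57.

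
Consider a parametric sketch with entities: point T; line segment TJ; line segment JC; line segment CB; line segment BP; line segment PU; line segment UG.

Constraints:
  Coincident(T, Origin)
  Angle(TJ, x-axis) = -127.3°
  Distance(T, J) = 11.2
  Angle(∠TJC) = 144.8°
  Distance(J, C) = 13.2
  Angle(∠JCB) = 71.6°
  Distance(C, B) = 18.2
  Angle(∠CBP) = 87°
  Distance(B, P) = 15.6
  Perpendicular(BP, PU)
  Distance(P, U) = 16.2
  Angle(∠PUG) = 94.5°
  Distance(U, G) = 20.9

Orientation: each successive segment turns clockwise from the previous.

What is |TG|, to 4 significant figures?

28.26

T is at the origin; TJ runs at -127.3° with length 11.2, so J = (-6.787, -8.909). ∠TJC = 144.8° gives JC at -162.5° from the x-axis; with |JC| = 13.2, C = (-19.38, -12.88). ∠JCB = 71.6° gives CB at 89.10° from the x-axis; with |CB| = 18.2, B = (-19.09, 5.319). ∠CBP = 87.0° gives BP at -3.900° from the x-axis; with |BP| = 15.6, P = (-3.526, 4.258). BP is perpendicular to PU, so PU runs at -93.90°; with |PU| = 16.2, U = (-4.628, -11.90). ∠PUG = 94.5° gives UG at -179.4° from the x-axis; with |UG| = 20.9, G = (-25.53, -12.12). Then |TG| = |G − T| = 28.26.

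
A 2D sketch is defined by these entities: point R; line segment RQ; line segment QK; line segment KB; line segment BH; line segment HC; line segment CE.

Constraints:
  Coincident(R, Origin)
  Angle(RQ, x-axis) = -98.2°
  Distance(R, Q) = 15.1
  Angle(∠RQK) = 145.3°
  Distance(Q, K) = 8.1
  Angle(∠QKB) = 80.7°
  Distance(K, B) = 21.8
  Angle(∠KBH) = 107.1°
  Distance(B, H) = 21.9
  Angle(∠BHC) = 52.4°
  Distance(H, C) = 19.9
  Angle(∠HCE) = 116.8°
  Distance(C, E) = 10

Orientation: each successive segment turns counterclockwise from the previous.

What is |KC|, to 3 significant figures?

16.9

R is at the origin; RQ runs at -98.2° with length 15.1, so Q = (-2.15, -14.9). ∠RQK = 145.3° gives QK at -63.5° from the x-axis; with |QK| = 8.1, K = (1.46, -22.2). ∠QKB = 80.7° gives KB at 35.8° from the x-axis; with |KB| = 21.8, B = (19.1, -9.44). ∠KBH = 107.1° gives BH at 109° from the x-axis; with |BH| = 21.9, H = (12.1, 11.3). ∠BHC = 52.4° gives HC at -124° from the x-axis; with |HC| = 19.9, C = (1.08, -5.25). Then |KC| = |C − K| = 16.9.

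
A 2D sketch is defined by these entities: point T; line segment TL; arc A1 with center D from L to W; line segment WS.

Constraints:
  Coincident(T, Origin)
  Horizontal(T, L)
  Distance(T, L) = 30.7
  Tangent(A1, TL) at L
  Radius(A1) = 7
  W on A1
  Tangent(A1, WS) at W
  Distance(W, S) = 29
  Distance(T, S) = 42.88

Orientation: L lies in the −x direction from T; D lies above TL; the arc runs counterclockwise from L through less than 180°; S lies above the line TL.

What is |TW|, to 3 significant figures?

24.7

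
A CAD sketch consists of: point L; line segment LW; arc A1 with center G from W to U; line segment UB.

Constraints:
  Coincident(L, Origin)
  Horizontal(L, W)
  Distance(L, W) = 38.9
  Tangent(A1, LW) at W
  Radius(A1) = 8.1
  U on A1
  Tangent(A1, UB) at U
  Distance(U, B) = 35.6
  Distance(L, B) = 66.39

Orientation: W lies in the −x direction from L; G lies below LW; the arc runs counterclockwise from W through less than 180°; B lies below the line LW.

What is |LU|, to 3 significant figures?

47.5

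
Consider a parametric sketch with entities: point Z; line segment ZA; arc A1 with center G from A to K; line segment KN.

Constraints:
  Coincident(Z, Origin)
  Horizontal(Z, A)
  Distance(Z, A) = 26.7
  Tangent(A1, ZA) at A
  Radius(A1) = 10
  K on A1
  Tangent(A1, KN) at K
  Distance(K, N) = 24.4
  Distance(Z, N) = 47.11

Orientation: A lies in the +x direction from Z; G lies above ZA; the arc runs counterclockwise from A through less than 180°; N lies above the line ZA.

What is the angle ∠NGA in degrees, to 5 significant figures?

172.31°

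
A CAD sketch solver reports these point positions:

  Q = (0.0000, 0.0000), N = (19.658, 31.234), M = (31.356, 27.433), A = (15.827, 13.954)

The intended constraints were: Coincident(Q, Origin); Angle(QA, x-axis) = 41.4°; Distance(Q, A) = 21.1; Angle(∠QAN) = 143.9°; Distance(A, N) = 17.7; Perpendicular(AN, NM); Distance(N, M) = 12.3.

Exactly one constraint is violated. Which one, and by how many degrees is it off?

Perpendicular(AN, NM) — off by 5.50°.

Q = (0.00, 0.00) ✓; QA at 41.40° ✓; |QA| = 21.10 ✓; ∠QAN = 143.9° ✓; |AN| = 17.70 ✓; ∠(AN, NM) = 95.50° ✗; |NM| = 12.30 ✓.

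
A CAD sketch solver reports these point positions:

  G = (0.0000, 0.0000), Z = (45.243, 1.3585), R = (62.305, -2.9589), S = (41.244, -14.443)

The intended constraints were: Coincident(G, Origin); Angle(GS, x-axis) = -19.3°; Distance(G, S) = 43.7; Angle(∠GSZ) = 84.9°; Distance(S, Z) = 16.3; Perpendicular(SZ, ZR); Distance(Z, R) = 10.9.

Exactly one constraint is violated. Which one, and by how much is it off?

Distance(Z, R) = 10.9 — off by 6.70.

G = (0.00, 0.00) ✓; GS at -19.30° ✓; |GS| = 43.70 ✓; ∠GSZ = 84.90° ✓; |SZ| = 16.30 ✓; ∠(SZ, ZR) = 90.00° ✓; |ZR| = 17.60 ✗.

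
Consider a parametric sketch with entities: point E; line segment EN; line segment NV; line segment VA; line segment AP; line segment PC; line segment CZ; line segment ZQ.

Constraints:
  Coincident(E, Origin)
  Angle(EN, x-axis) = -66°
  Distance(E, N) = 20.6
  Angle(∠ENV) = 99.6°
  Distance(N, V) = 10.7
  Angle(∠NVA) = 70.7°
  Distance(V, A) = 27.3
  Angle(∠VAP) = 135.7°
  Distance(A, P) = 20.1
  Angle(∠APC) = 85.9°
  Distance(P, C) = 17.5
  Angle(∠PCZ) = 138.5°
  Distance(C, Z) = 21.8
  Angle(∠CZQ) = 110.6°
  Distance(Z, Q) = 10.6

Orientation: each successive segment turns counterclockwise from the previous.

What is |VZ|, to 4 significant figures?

26.58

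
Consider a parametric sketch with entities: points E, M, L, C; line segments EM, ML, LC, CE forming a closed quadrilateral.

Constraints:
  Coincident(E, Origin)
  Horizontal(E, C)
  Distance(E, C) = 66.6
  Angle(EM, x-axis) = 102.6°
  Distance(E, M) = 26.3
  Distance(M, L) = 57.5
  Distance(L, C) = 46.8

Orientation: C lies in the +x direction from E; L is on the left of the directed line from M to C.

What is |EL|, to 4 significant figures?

65.41

Checks: |ML| = 57.50 ✓; |LC| = 46.80 ✓.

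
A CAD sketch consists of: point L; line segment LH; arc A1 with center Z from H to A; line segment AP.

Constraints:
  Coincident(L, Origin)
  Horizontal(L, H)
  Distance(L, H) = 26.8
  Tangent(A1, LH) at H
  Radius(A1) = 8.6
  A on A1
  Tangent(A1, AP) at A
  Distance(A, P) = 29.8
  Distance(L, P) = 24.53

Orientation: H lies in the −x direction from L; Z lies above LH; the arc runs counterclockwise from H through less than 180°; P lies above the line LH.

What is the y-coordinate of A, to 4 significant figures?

2.735

Checks: ∠(ZH, HL) = 90.00° ✓; |ZH| = 8.600 ✓; |ZA| = 8.600 ✓; ∠(ZA, AP) = 90.00° ✓; |AP| = 29.80 ✓; |LP| = 24.53 ✓.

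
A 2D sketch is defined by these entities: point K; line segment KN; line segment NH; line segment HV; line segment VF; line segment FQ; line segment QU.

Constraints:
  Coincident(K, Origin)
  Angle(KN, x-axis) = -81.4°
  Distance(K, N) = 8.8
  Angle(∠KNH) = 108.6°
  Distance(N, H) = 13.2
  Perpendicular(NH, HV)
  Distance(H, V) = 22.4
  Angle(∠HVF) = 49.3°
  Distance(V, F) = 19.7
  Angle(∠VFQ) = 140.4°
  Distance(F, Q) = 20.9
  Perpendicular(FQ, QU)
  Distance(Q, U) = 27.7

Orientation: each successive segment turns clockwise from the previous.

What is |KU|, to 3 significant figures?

34.6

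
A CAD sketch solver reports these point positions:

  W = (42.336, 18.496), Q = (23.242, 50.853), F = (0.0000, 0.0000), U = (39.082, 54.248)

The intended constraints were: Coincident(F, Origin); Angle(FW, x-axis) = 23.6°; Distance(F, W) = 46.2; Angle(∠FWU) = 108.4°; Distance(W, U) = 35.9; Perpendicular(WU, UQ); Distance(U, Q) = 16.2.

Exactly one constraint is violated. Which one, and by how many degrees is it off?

Perpendicular(WU, UQ) — off by 6.90°.

F = (0.00, 0.00) ✓; FW at 23.60° ✓; |FW| = 46.20 ✓; ∠FWU = 108.4° ✓; |WU| = 35.90 ✓; ∠(WU, UQ) = 96.90° ✗; |UQ| = 16.20 ✓.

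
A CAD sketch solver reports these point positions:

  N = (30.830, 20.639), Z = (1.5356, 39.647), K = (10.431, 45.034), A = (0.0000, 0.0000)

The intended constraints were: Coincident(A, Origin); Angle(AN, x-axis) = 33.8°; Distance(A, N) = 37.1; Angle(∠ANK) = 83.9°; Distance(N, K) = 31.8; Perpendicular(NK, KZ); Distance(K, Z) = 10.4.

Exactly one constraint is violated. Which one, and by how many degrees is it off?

Perpendicular(NK, KZ) — off by 8.70°.

A = (0.00, 0.00) ✓; AN at 33.80° ✓; |AN| = 37.10 ✓; ∠ANK = 83.90° ✓; |NK| = 31.80 ✓; ∠(NK, KZ) = 81.30° ✗; |KZ| = 10.40 ✓.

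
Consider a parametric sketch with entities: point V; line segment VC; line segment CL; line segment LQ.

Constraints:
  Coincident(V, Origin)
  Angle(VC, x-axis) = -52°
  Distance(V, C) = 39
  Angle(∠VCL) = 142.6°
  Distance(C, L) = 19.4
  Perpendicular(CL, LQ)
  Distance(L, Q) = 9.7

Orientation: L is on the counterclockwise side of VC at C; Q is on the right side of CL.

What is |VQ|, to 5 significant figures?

60.441

∠VCL = 142.6°, so CL runs at -52.0° + (180° − 142.6°) = -14.600° from the x-axis; with |CL| = 19.4, L = C + 19.4·(cos -14.600°, sin -14.600°) = (42.784, -35.623). CL is perpendicular to LQ; with |LQ| = 9.7 on the right of CL, Q = L + 9.7·(-0.25207, -0.96771) = (40.339, -45.009). Then |VQ| = |Q − V| = 60.441.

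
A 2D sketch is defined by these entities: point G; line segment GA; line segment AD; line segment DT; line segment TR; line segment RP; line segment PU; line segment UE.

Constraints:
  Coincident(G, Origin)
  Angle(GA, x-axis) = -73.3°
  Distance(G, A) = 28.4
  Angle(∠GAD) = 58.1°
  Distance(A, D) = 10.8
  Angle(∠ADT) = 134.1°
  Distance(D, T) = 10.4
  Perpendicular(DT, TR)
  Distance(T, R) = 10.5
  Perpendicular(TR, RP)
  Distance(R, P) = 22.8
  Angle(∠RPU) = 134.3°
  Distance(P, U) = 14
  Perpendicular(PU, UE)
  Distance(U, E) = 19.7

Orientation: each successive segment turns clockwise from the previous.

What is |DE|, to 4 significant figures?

15.54

G is at the origin; GA runs at -73.3° with length 28.4, so A = (8.161, -27.20). ∠GAD = 58.1° gives AD at 164.8° from the x-axis; with |AD| = 10.8, D = (-2.261, -24.37). ∠ADT = 134.1° gives DT at 118.9° from the x-axis; with |DT| = 10.4, T = (-7.287, -15.27). DT ⟂ TR, so TR runs at 28.90°; with |TR| = 10.5, R = (1.905, -10.19). TR is perpendicular to RP, so RP runs at -61.10°; with |RP| = 22.8, P = (12.92, -30.15). ∠RPU = 134.3° gives PU at -106.8° from the x-axis; with |PU| = 14.0, U = (8.877, -43.55). PU ⟂ UE, so UE runs at 163.2°; with |UE| = 19.7, E = (-9.982, -37.86). Then |DE| = |E − D| = 15.54.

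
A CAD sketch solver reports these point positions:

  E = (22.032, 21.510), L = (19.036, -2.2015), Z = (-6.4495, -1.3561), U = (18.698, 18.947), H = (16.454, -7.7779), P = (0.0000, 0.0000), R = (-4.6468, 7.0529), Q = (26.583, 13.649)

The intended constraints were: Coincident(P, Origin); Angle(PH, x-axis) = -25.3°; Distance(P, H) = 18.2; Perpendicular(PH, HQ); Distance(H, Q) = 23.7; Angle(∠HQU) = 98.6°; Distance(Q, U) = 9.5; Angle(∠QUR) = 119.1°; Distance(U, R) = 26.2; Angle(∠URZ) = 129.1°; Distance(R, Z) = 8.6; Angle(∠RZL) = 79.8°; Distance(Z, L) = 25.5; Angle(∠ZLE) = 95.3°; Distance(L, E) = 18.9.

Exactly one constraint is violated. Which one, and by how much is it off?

Distance(L, E) = 18.9 — off by 5.00.

P = (0.00, 0.00) ✓; PH at -25.30° ✓; |PH| = 18.20 ✓; ∠(PH, HQ) = 90.00° ✓; |HQ| = 23.70 ✓; ∠HQU = 98.60° ✓; |QU| = 9.500 ✓; ∠QUR = 119.1° ✓; |UR| = 26.20 ✓; ∠URZ = 129.1° ✓; |RZ| = 8.600 ✓; ∠RZL = 79.80° ✓; |ZL| = 25.50 ✓; ∠ZLE = 95.30° ✓; |LE| = 23.90 ✗.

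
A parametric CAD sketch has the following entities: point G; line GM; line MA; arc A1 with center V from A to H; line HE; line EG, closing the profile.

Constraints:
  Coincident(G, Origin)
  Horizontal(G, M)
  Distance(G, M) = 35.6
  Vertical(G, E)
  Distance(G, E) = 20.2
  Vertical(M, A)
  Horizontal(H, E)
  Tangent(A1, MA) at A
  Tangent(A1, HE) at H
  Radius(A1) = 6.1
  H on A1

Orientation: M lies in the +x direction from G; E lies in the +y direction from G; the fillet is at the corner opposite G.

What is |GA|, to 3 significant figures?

38.3

G is at the origin; G and M share the same y with |GM| = 35.6 and M on the +x side, so M = (35.6, 0.00). G and E share the same x with |GE| = 20.2 and E on the +y side, so E = (0.00, 20.2). The virtual corner opposite G is at (35.6, 20.2). Since A1 is tangent to MA there, VA ⟂ MA and since A1 is tangent to HE there, VH ⟂ HE, with radius 6.1, so the center V sits 6.1 in from both sides at V = (29.5, 14.1). That places the tangent points at A = (35.6, 14.1) on MA and H = (29.5, 20.2) on HE. Then |GA| = |A − G| = 38.3.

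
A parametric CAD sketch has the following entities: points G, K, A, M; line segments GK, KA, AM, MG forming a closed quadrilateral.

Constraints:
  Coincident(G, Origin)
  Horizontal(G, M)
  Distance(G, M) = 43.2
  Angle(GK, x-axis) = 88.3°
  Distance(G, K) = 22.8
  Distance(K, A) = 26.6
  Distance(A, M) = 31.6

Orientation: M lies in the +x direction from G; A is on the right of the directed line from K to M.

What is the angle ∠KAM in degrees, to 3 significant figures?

112°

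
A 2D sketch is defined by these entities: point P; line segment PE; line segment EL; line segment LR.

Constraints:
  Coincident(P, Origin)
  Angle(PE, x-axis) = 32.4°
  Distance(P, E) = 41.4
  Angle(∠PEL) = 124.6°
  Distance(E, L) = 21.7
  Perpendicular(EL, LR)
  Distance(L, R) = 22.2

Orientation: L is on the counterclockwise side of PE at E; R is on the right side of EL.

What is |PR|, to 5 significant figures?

72.187

P is at the origin; PE runs at 32.4° with length 41.4, so E = 41.4·(cos 32.4°, sin 32.4°) = (34.955, 22.183). ∠PEL = 124.6°, so EL runs at 32.4° + (180° − 124.6°) = 87.800° from the x-axis; with |EL| = 21.7, L = E + 21.7·(cos 87.800°, sin 87.800°) = (35.788, 43.867). The perpendicularity gives LR at right angles to EL; with |LR| = 22.2 on the right of EL, R = L + 22.2·(0.99926, -0.038388) = (57.972, 43.015). Then |PR| = |R − P| = 72.187.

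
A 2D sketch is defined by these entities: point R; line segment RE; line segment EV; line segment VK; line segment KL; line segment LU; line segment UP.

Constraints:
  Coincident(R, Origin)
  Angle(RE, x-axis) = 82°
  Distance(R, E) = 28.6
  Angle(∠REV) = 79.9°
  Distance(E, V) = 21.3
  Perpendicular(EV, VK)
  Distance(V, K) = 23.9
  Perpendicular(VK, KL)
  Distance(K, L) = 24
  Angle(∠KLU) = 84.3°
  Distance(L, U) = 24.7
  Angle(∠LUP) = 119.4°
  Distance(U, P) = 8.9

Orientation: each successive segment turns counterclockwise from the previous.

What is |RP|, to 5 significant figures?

32.540

∠KLU = 84.3° gives LU at 97.800° from the x-axis; with |LU| = 24.7, U = (4.2021, 29.008). ∠LUP = 119.4° gives UP at 158.40° from the x-axis; with |UP| = 8.9, P = (-4.0729, 32.284). Then |RP| = |P − R| = 32.540.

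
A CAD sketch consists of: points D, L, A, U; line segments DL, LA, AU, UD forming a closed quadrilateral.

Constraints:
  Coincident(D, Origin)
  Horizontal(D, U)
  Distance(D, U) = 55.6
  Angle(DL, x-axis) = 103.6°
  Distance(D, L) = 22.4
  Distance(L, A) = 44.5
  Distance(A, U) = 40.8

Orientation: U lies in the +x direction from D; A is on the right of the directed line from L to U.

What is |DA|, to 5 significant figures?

24.227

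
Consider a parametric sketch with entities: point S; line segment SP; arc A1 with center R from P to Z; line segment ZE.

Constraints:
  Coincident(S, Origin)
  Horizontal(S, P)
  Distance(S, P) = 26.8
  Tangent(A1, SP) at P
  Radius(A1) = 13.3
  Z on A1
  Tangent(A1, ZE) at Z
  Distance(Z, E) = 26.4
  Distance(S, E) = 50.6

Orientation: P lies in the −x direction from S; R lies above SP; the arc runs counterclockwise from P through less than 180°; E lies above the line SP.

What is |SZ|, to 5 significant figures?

24.425

S is at the origin; SP is horizontal with |SP| = 26.8 and P on the −x side, so P = (-26.800, 0.0000). Tangency of A1 to SP means the radius RP is perpendicular to SP, so R = P + (0, 13.3) = (-26.800, 13.300). Since RZ ⟂ ZE (tangency), |RE| = √(13.3² + 26.4²) = 29.561 regardless of where Z sits on A1. So E lies on both circle(S, 50.6) and circle(R, 29.561); the above-SP intersection is E = (-26.894, 42.861). Z is the foot of the tangent from E: Z = (-14.941, 19.322).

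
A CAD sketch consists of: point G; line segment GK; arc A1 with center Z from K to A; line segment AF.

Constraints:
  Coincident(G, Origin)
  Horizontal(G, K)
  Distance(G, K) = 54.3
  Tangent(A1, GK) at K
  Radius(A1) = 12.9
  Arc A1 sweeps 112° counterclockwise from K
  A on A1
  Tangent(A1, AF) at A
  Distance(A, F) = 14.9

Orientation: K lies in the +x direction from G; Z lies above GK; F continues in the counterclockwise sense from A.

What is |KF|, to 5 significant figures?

32.186

On A1, K sits at bearing -90° from Z; a 112° counterclockwise sweep puts A at bearing 22°, so A = Z + 12.9·(cos 22°, sin 22°) = (66.261, 17.732). The tangent condition forces ZA to be normal to AF, so AF runs along (−sin 22°, cos 22°); with |AF| = 14.9, F = (60.679, 31.547). Then |KF| = |F − K| = 32.186.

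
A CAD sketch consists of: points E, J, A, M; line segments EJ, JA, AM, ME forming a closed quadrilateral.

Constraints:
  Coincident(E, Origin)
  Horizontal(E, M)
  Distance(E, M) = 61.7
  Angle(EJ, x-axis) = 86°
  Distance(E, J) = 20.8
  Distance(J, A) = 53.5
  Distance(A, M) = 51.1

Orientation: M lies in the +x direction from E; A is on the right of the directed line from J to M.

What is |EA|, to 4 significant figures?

35.57

Checks: EJ at 86.00° ✓; |JA| = 53.50 ✓; |AM| = 51.10 ✓.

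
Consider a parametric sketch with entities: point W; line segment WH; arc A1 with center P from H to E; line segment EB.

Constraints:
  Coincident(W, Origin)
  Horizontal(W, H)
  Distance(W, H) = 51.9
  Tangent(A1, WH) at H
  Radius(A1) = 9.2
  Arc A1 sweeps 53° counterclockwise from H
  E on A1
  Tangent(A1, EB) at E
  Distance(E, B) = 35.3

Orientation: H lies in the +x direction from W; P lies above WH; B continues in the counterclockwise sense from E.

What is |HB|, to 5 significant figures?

42.804

W is at the origin; WH is horizontal with |WH| = 51.9 and H on the +x side, so H = (51.900, 0.0000). The tangent condition forces PH to be normal to WH, so P = H + (0, 9.2) = (51.900, 9.2000). On A1, H sits at bearing -90° from P; a 53° counterclockwise sweep puts E at bearing -37°, so E = P + 9.2·(cos -37°, sin -37°) = (59.247, 3.6633). Since A1 is tangent to EB there, PE ⟂ EB, so EB runs along (−sin -37°, cos -37°); with |EB| = 35.3, B = (80.492, 31.855). Then |HB| = |B − H| = 42.804.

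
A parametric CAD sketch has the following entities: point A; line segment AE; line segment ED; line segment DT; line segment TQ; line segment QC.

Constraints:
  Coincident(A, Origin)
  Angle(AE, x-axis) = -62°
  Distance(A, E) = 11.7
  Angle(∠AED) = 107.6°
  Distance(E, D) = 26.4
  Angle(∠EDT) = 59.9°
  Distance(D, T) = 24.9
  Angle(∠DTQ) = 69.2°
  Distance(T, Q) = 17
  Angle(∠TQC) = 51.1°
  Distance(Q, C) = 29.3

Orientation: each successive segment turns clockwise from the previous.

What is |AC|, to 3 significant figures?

36.1

A is at the origin; AE runs at -62.0° with length 11.7, so E = (5.49, -10.3). ∠AED = 107.6° gives ED at -134° from the x-axis; with |ED| = 26.4, D = (-13.0, -29.2). ∠EDT = 59.9° gives DT at 106° from the x-axis; with |DT| = 24.9, T = (-19.6, -5.20). ∠DTQ = 69.2° gives TQ at -5.30° from the x-axis; with |TQ| = 17.0, Q = (-2.71, -6.77). ∠TQC = 51.1° gives QC at -134° from the x-axis; with |QC| = 29.3, C = (-23.1, -27.8). Then |AC| = |C − A| = 36.1.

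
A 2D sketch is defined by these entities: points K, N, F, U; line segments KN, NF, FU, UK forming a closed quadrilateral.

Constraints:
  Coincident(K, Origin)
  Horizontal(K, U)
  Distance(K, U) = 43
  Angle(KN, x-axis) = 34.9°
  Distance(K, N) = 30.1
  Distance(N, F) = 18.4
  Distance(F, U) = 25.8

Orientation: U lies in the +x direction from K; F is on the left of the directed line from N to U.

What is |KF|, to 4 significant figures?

48.41

K is at the origin; KU is horizontal with |KU| = 43.0 and U in +x, so U = (43.0, 0). KN runs at 34.9° with |KN| = 30.1, so N = (24.69, 17.22). F is determined by |NF| = 18.4 and |FU| = 25.8 together: it lies at the intersection of circle(N, 18.4) and circle(U, 25.8). With |NU| = 25.14, the foot of the radical line on NU is 6.064 from N and the perpendicular offset is √(18.4² − 6.064²) = 17.37. Taking the left-of-NU solution: F = (41.00, 25.72).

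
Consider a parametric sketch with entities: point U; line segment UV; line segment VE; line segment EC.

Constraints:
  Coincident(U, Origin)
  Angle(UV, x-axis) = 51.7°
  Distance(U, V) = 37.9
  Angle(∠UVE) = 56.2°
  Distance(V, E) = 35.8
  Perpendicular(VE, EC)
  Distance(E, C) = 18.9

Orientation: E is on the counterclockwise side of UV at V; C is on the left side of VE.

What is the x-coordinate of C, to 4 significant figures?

-13.68

U is at the origin; UV runs at 51.7° with length 37.9, so V = 37.9·(cos 51.7°, sin 51.7°) = (23.49, 29.74). ∠UVE = 56.2°, so VE runs at 51.7° + (180° − 56.2°) = 175.5° from the x-axis; with |VE| = 35.8, E = V + 35.8·(cos 175.5°, sin 175.5°) = (-12.20, 32.55). The perpendicularity gives EC at right angles to VE; with |EC| = 18.9 on the left of VE, C = E + 18.9·(-0.07846, -0.9969) = (-13.68, 13.71). So C.x = -13.68.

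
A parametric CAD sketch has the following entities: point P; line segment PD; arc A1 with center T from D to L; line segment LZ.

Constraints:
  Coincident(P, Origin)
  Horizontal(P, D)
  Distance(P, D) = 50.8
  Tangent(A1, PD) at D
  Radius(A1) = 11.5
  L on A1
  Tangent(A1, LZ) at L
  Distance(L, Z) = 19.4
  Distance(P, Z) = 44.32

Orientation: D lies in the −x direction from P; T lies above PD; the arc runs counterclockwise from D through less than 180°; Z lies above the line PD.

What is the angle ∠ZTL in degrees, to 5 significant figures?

59.341°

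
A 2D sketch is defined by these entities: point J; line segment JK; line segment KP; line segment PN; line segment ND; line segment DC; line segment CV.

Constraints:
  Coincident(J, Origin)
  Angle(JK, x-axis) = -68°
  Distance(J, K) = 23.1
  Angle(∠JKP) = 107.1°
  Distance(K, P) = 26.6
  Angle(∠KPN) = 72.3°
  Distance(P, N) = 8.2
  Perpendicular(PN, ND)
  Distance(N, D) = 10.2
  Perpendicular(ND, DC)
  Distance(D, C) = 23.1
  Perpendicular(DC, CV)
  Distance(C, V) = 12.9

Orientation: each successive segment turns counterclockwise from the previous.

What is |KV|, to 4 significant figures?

36.26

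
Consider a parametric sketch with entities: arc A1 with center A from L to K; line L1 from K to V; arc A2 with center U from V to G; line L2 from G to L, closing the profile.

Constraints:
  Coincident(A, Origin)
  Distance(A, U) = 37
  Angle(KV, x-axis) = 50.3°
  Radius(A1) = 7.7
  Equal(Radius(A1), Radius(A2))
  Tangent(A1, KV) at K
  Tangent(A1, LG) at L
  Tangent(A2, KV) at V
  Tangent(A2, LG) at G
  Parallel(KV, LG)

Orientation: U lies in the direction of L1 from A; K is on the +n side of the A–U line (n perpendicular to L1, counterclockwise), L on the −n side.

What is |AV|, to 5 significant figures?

37.793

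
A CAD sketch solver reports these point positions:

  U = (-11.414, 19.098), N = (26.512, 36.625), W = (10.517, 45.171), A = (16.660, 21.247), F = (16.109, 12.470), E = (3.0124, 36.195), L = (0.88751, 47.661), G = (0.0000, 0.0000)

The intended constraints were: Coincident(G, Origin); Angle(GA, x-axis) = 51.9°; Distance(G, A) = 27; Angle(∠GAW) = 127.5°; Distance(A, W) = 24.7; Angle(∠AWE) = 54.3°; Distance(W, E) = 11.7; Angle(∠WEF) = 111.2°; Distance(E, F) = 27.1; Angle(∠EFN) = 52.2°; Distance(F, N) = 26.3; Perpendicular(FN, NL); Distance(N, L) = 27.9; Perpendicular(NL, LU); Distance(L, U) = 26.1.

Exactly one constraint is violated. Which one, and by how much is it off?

Distance(L, U) = 26.1 — off by 5.00.

G = (0.00, 0.00) ✓; GA at 51.90° ✓; |GA| = 27.00 ✓; ∠GAW = 127.5° ✓; |AW| = 24.70 ✓; ∠AWE = 54.30° ✓; |WE| = 11.70 ✓; ∠WEF = 111.2° ✓; |EF| = 27.10 ✓; ∠EFN = 52.20° ✓; |FN| = 26.30 ✓; ∠(FN, NL) = 90.00° ✓; |NL| = 27.90 ✓; ∠(NL, LU) = 90.00° ✓; |LU| = 31.10 ✗.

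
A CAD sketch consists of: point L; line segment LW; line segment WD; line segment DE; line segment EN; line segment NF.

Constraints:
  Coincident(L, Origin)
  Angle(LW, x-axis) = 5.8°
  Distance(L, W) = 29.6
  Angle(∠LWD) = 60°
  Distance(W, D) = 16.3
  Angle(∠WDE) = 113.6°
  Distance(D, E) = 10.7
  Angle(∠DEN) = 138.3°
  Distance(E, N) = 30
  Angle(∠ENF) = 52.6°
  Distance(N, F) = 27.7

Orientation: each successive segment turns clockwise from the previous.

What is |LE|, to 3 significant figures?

16.9

L is at the origin; LW runs at 5.8° with length 29.6, so W = (29.4, 2.99). ∠LWD = 60.0° gives WD at -114° from the x-axis; with |WD| = 16.3, D = (22.8, -11.9). ∠WDE = 113.6° gives DE at 179° from the x-axis; with |DE| = 10.7, E = (12.1, -11.8). Then |LE| = |E − L| = 16.9.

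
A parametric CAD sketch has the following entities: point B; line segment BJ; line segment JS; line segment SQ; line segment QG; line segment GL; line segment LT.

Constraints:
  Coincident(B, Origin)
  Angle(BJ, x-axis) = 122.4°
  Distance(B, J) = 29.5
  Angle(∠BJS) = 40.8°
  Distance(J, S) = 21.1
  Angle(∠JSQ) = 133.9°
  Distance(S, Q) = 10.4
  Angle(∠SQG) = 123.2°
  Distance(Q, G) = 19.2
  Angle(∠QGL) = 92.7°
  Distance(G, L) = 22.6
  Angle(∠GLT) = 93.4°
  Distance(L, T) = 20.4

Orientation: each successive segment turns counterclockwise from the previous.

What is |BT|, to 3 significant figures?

25.1

B is at the origin; BJ runs at 122.4° with length 29.5, so J = (-15.8, 24.9). ∠BJS = 40.8° gives JS at -98.4° from the x-axis; with |JS| = 21.1, S = (-18.9, 4.03). ∠JSQ = 133.9° gives SQ at -52.3° from the x-axis; with |SQ| = 10.4, Q = (-12.5, -4.19). ∠SQG = 123.2° gives QG at 4.50° from the x-axis; with |QG| = 19.2, G = (6.61, -2.69). ∠QGL = 92.7° gives GL at 91.8° from the x-axis; with |GL| = 22.6, L = (5.90, 19.9). ∠GLT = 93.4° gives LT at 178° from the x-axis; with |LT| = 20.4, T = (-14.5, 20.5). Then |BT| = |T − B| = 25.1.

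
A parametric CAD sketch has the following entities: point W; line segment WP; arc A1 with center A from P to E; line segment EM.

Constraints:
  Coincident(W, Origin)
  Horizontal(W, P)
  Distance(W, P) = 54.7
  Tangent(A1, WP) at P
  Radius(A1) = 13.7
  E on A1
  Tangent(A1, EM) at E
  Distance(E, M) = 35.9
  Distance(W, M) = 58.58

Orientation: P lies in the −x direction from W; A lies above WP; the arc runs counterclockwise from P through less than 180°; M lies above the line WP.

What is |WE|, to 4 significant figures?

42.74

W is at the origin; WP is horizontal with |WP| = 54.7 and P on the −x side, so P = (-54.70, 0.000). The tangent condition forces AP to be normal to WP, so A = P + (0, 13.7) = (-54.70, 13.70). Since AE ⟂ EM (tangency), |AM| = √(13.7² + 35.9²) = 38.43 regardless of where E sits on A1. So M lies on both circle(W, 58.58) and circle(A, 38.43); the above-WP intersection is M = (-35.21, 46.82). E is the foot of the tangent from M: E = (-41.19, 11.42).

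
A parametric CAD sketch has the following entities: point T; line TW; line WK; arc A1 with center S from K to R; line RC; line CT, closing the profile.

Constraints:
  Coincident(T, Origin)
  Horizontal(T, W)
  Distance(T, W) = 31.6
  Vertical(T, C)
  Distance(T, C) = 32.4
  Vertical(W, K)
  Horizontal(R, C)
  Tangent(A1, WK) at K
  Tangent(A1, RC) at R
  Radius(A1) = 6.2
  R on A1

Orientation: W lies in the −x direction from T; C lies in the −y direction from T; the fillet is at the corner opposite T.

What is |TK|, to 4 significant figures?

41.05

The virtual corner opposite T is at (-31.60, -32.40). Since A1 is tangent to WK there, SK ⟂ WK and since A1 is tangent to RC there, SR ⟂ RC, with radius 6.2, so the center S sits 6.2 in from both sides at S = (-25.40, -26.20). That places the tangent points at K = (-31.60, -26.20) on WK and R = (-25.40, -32.40) on RC. Then |TK| = |K − T| = 41.05.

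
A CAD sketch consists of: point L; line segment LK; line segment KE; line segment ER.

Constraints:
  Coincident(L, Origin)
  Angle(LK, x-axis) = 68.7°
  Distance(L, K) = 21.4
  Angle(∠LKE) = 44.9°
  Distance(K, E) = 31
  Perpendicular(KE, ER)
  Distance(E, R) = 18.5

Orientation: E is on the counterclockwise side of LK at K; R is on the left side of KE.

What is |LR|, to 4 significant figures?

16.20

L is at the origin; LK runs at 68.7° with length 21.4, so K = 21.4·(cos 68.7°, sin 68.7°) = (7.774, 19.94). ∠LKE = 44.9°, so KE runs at 68.7° + (180° − 44.9°) = 203.8° from the x-axis; with |KE| = 31.0, E = K + 31.0·(cos 203.8°, sin 203.8°) = (-20.59, 7.428). KE is perpendicular to ER; with |ER| = 18.5 on the left of KE, R = E + 18.5·(0.4035, -0.9150) = (-13.12, -9.498). Then |LR| = |R − L| = 16.20.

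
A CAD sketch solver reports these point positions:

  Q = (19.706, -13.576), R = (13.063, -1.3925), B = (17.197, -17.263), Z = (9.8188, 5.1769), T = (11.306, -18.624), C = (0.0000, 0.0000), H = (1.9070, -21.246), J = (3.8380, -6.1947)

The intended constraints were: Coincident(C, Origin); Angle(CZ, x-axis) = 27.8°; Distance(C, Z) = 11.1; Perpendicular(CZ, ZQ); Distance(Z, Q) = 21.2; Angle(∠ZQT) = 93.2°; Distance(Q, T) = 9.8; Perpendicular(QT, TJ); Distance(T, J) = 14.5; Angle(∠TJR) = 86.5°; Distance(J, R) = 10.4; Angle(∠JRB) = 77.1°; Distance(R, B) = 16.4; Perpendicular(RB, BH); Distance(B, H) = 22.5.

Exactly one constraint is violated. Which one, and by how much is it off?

Distance(B, H) = 22.5 — off by 6.70.

C = (0.00, 0.00) ✓; CZ at 27.80° ✓; |CZ| = 11.10 ✓; ∠(CZ, ZQ) = 90.00° ✓; |ZQ| = 21.20 ✓; ∠ZQT = 93.20° ✓; |QT| = 9.800 ✓; ∠(QT, TJ) = 90.00° ✓; |TJ| = 14.50 ✓; ∠TJR = 86.50° ✓; |JR| = 10.40 ✓; ∠JRB = 77.10° ✓; |RB| = 16.40 ✓; ∠(RB, BH) = 90.00° ✓; |BH| = 15.80 ✗.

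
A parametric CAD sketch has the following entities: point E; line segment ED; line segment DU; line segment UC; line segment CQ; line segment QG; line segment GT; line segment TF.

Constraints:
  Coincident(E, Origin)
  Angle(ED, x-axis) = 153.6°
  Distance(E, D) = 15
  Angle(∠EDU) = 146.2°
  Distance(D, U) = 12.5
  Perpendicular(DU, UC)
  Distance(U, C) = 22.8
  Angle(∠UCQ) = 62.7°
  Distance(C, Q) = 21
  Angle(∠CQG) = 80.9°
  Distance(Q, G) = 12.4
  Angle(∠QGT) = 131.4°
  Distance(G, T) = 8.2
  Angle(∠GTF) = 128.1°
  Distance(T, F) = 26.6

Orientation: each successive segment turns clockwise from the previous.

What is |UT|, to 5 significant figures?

3.9920

E is at the origin; ED runs at 153.6° with length 15.0, so D = (-13.436, 6.6695). ∠EDU = 146.2° gives DU at 119.80° from the x-axis; with |DU| = 12.5, U = (-19.648, 17.517). DU ⟂ UC, so UC runs at 29.800°; with |UC| = 22.8, C = (0.13720, 28.848). ∠UCQ = 62.7° gives CQ at -87.500° from the x-axis; with |CQ| = 21.0, Q = (1.0532, 7.8676). ∠CQG = 80.9° gives QG at 173.40° from the x-axis; with |QG| = 12.4, G = (-11.265, 9.2928). ∠QGT = 131.4° gives GT at 124.80° from the x-axis; with |GT| = 8.2, T = (-15.944, 16.026). Then |UT| = |T − U| = 3.9920.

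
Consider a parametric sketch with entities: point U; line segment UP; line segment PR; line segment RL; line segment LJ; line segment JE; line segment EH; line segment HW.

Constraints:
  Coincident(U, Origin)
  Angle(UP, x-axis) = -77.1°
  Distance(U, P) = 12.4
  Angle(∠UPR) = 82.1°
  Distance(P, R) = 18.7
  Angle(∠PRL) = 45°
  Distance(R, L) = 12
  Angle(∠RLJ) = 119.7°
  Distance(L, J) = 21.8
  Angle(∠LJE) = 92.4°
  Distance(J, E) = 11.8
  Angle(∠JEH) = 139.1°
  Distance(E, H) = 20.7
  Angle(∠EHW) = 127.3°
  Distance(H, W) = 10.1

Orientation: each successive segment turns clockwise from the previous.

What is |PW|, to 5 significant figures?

25.694

∠JEH = 139.1° gives EH at -138.80° from the x-axis; with |EH| = 20.7, H = (-3.8952, -33.745). ∠EHW = 127.3° gives HW at 168.50° from the x-axis; with |HW| = 10.1, W = (-13.792, -31.731). Then |PW| = |W − P| = 25.694.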